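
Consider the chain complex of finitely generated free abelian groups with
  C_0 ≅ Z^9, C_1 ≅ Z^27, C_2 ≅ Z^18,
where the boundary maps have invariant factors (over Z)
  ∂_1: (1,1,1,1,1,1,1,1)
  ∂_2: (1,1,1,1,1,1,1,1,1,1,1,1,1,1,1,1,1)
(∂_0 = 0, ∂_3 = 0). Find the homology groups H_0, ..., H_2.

H_0 = Z,  H_1 = Z^2,  H_2 = Z.

H_0: b_0 = 9 − 0 − 8 = 1; torsion from ∂_1 factors > 1: none. So H_0 = Z.
H_1: b_1 = 27 − 8 − 17 = 2; torsion from ∂_2 factors > 1: none. So H_1 = Z^2.
H_2: b_2 = 18 − 17 − 0 = 1; torsion from ∂_3 factors > 1: none. So H_2 = Z.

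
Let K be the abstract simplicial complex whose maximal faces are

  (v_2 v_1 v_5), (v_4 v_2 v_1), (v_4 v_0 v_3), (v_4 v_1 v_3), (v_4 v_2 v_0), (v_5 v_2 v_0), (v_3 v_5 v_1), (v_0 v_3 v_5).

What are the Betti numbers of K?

b_0 = 1, b_1 = 0, b_2 = 1.

Order the vertices as v_0 < v_1 < v_2 < v_3 < v_4 < v_5. Listing each simplex with vertices in this order, K has dimension 2 with simplices:

  0-simplices (6): [v_0], [v_1], [v_2], [v_3], [v_4], [v_5]
  1-simplices (12): [v_0,v_2], [v_0,v_3], [v_0,v_4], [v_0,v_5], [v_1,v_2], [v_1,v_3], [v_1,v_4], [v_1,v_5], [v_2,v_4], [v_2,v_5], [v_3,v_4], [v_3,v_5]
  2-simplices (8): [v_0,v_2,v_4], [v_0,v_2,v_5], [v_0,v_3,v_4], [v_0,v_3,v_5], [v_1,v_2,v_4], [v_1,v_2,v_5], [v_1,v_3,v_4], [v_1,v_3,v_5]

so the chain groups are C_0 ≅ Z^6, C_1 ≅ Z^12, C_2 ≅ Z^8.

The boundary map ∂_1: C_1 → C_0 is given by ∂[p,q] = [q] − [p]. For instance
  ∂[v_0,v_3] = [v_3] − [v_0].
The resulting 6×12 matrix has rank 5, and its Smith normal form has invariant factors (1,1,1,1,1).

The boundary map ∂_2: C_2 → C_1 sends each 2-simplex [p,q,r] to [q,r] − [p,r] + [p,q]. For instance
  ∂[v_0,v_3,v_5] = [v_3,v_5] − [v_0,v_5] + [v_0,v_3],
  ∂[v_1,v_3,v_4] = [v_3,v_4] − [v_1,v_4] + [v_1,v_3].
This gives a 12×8 integer matrix of rank 7; reducing to Smith normal form yields diagonal entries (1,1,1,1,1,1,1).

Reading off H_k = ker ∂_k / im ∂_{k+1}:

  H_0: rank C_0 − rank ∂_1 = 6 − 5 = 1, and the invariant factors of ∂_1 are all 1, so H_0 ≅ Z.
  H_1: rank ker ∂_1 − rank ∂_2 = (12 − 5) − 7 = 0, and the invariant factors of ∂_2 are all 1, so H_1 ≅ 0.
  H_2: rank ker ∂_2 − rank ∂_3 = (8 − 7) − 0 = 1, and there is no ∂_3, so H_2 ≅ Z.

Hence the Betti numbers are b_0 = 1, b_1 = 0, b_2 = 1.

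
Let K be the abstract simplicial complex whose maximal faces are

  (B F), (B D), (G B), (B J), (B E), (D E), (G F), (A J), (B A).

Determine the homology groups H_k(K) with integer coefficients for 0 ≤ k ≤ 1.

H_0 = Z,  H_1 = Z^3.

Fix the vertex order A < B < D < E < F < G < J and write every simplex with vertices in increasing order. Then dim K = 1 and the simplices of K are:

  0-simplices (7): A, B, D, E, F, G, J
  1-simplices (9): AB, AJ, BD, BE, BF, BG, BJ, DE, FG

Hence C_0 ≅ Z^7, C_1 ≅ Z^9.

∂_1: C_1 → C_0 sends each edge [p,q] (with p < q) to q − p. For instance
  ∂FG = G − F.
This gives a 7×9 integer matrix of rank 6; reducing to Smith normal form yields diagonal entries (1,1,1,1,1,1).

Now H_k = ker ∂_k / im ∂_{k+1}, so:

  H_0: rank C_0 − rank ∂_1 = 7 − 6 = 1, and the invariant factors of ∂_1 are all 1, so H_0 = Z.
  H_1: rank ker ∂_1 − rank ∂_2 = (9 − 6) − 0 = 3, and there is no ∂_2, so H_1 = Z^3.

(K is a triangulation of a wedge of 3 circles.)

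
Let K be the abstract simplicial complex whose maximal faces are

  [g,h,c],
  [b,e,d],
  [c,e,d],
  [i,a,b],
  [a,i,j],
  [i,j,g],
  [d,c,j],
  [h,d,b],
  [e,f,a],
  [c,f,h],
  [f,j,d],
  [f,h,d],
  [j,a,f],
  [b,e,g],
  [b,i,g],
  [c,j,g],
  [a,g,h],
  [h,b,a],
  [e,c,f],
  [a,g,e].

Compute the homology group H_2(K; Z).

H_2 ≅ 0.

K has 10 vertices, 30 edges, 20 triangles.
rank ∂_2 = 20, rank ∂_3 = 0 ⇒ b_2 = 20 − 20 − 0 = 0. So H_2 ≅ 0.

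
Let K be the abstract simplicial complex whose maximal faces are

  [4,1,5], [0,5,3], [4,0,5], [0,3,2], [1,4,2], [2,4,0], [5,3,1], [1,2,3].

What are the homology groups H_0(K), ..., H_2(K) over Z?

Order the vertices as 0 < 1 < 2 < 3 < 4 < 5. Listing each simplex with vertices in this order, K has dimension 2 with simplices:

  0-simplices (6): [0], [1], [2], [3], [4], [5]
  1-simplices (12): [0,2], [0,3], [0,4], [0,5], [1,2], [1,3], [1,4], [1,5], [2,3], [2,4], [3,5], [4,5]
  2-simplices (8): [0,2,3], [0,2,4], [0,3,5], [0,4,5], [1,2,3], [1,2,4], [1,3,5], [1,4,5]

so the chain groups are C_0 ≅ Z^6, C_1 ≅ Z^12, C_2 ≅ Z^8.

The boundary map ∂_1: C_1 → C_0 sends each edge [p,q] (with p < q) to q − p. For instance
  ∂[2,4] = [4] − [2].
This gives a 6×12 integer matrix of rank 5; reducing to Smith normal form yields diagonal entries (1,1,1,1,1).

Boundary ∂_2: C_2 → C_1 sends each 2-simplex [p,q,r] to [q,r] − [p,r] + [p,q]. For instance
  ∂[1,2,3] = [2,3] − [1,3] + [1,2],
  ∂[0,4,5] = [4,5] − [0,5] + [0,4].
The 12×8 boundary matrix has rank 7 and Smith normal form diag(1,1,1,1,1,1,1).

Now H_k = ker ∂_k / im ∂_{k+1}, so:

  H_0: rank C_0 − rank ∂_1 = 6 − 5 = 1, and the invariant factors of ∂_1 are all 1, so H_0 = Z.
  H_1: rank ker ∂_1 − rank ∂_2 = (12 − 5) − 7 = 0, and the invariant factors of ∂_2 are all 1, so H_1 = 0.
  H_2: rank ker ∂_2 − rank ∂_3 = (8 − 7) − 0 = 1, and there is no ∂_3, so H_2 = Z.

H_0 = Z,  H_1 = 0,  H_2 = Z.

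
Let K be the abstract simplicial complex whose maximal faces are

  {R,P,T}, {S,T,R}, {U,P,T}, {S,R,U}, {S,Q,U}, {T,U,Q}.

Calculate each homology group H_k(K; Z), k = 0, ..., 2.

H_0 = Z,  H_1 = Z,  H_2 = 0.

Take the total order P < Q < R < S < T < U on the vertex set. Then K (dimension 2) consists of the simplices:

  0-simplices (6): P, Q, R, S, T, U
  1-simplices (12): PR, PT, PU, QS, QT, QU, RS, RT, RU, ST, SU, TU
  2-simplices (6): PRT, PTU, QSU, QTU, RST, RSU

so the chain groups are C_0 ≅ Z^6, C_1 ≅ Z^12, C_2 ≅ Z^6.

∂_1: C_1 → C_0 maps an edge to its endpoints' difference, ∂[p,q] = q − p.
This gives a 6×12 integer matrix of rank 5; reducing to Smith normal form yields diagonal entries (1,1,1,1,1).

Boundary ∂_2: C_2 → C_1 sends each 2-simplex [p,q,r] to [q,r] − [p,r] + [p,q]. For instance
  ∂QTU = TU − QU + QT,
  ∂PRT = RT − PT + PR.
The resulting 12×6 matrix has rank 6, and its Smith normal form has invariant factors (1,1,1,1,1,1).

Computing H_k = (kernel of ∂_k) / (image of ∂_{k+1}):

  H_0: rank C_0 − rank ∂_1 = 6 − 5 = 1, and the invariant factors of ∂_1 are all 1, so H_0 ≅ Z.
  H_1: rank ker ∂_1 − rank ∂_2 = (12 − 5) − 6 = 1, and the invariant factors of ∂_2 are all 1, so H_1 ≅ Z.
  H_2: rank ker ∂_2 − rank ∂_3 = (6 − 6) − 0 = 0, and there is no ∂_3, so H_2 ≅ 0.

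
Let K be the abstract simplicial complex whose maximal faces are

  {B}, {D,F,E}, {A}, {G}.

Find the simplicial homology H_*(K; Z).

H_0 = Z^4,  H_1 = 0,  H_2 = 0.

Fix the vertex order A < B < D < E < F < G and write every simplex with vertices in increasing order. Then dim K = 2 and the simplices of K are:

  0-simplices (6): A, B, D, E, F, G
  1-simplices (3): DE, DF, EF
  2-simplices (1): DEF

Hence C_0 ≅ Z^6, C_1 ≅ Z^3, C_2 ≅ Z^1.

The boundary map ∂_1: C_1 → C_0 is given by ∂[p,q] = [q] − [p]. For instance
  ∂DE = E − D.
As a 6×3 matrix over Z this has rank 2, with invariant factors (1,1).

∂_2: C_2 → C_1 sends each 2-simplex [p,q,r] to [q,r] − [p,r] + [p,q]. For instance
  ∂DEF = EF − DF + DE.
The 3×1 boundary matrix has rank 1 and Smith normal form diag(1).

From H_k ≅ ker(∂_k) / im(∂_{k+1}) we obtain:

  H_0: rank C_0 − rank ∂_1 = 6 − 2 = 4, and the invariant factors of ∂_1 are all 1, so H_0 ≅ Z^4.
  H_1: rank ker ∂_1 − rank ∂_2 = (3 − 2) − 1 = 0, and the invariant factors of ∂_2 are all 1, so H_1 ≅ 0.
  H_2: rank ker ∂_2 − rank ∂_3 = (1 − 1) − 0 = 0, and there is no ∂_3, so H_2 ≅ 0.

(K is a triangulation of the disjoint union of a set of 3 points and the 2-simplex.)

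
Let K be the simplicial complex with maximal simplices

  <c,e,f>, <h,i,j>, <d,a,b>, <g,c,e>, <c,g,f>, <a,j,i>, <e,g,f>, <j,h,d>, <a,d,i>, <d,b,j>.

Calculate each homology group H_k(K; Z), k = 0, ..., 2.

Fix the vertex order a < b < c < d < e < f < g < h < i < j and write every simplex with vertices in increasing order. Then dim K = 2 and the simplices of K are:

  0-simplices (10): a, b, c, d, e, f, g, h, i, j
  1-simplices (18): ab, ad, ai, aj, bd, bj, ce, cf, cg, dh, di, dj, ef, eg, fg, hi, hj, ij
  2-simplices (10): abd, adi, aij, bdj, cef, ceg, cfg, dhj, efg, hij

so the chain groups are C_0 ≅ Z^10, C_1 ≅ Z^18, C_2 ≅ Z^10.

The boundary map ∂_1: C_1 → C_0 is given by ∂[p,q] = [q] − [p].
As a 10×18 matrix over Z this has rank 8, with invariant factors (1,1,1,1,1,1,1,1).

The boundary map ∂_2: C_2 → C_1 acts by ∂[p,q,r] = [q,r] − [p,r] + [p,q]. For instance
  ∂ceg = eg − cg + ce,
  ∂bdj = dj − bj + bd.
The 18×10 boundary matrix has rank 9 and Smith normal form diag(1,1,1,1,1,1,1,1,1).

Now H_k = ker ∂_k / im ∂_{k+1}, so:

  H_0: rank C_0 − rank ∂_1 = 10 − 8 = 2, and the invariant factors of ∂_1 are all 1, so H_0 = Z^2.
  H_1: rank ker ∂_1 − rank ∂_2 = (18 − 8) − 9 = 1, and the invariant factors of ∂_2 are all 1, so H_1 = Z.
  H_2: rank ker ∂_2 − rank ∂_3 = (10 − 9) − 0 = 1, and there is no ∂_3, so H_2 = Z.

H_0 = Z^2,  H_1 = Z,  H_2 = Z.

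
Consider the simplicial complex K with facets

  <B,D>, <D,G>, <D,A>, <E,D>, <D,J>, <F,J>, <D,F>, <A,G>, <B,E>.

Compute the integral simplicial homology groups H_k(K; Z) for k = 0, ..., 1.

Order the vertices as A < B < D < E < F < G < J. Listing each simplex with vertices in this order, K has dimension 1 with simplices:

  0-simplices (7): A, B, D, E, F, G, J
  1-simplices (9): AD, AG, BD, BE, DE, DF, DG, DJ, FJ

Hence C_0 ≅ Z^7, C_1 ≅ Z^9.

∂_1: C_1 → C_0 sends each edge [p,q] (with p < q) to q − p. For instance
  ∂BD = D − B.
As a 7×9 matrix over Z this has rank 6, with invariant factors (1,1,1,1,1,1).

From H_k ≅ ker(∂_k) / im(∂_{k+1}) we obtain:

  H_0: rank C_0 − rank ∂_1 = 7 − 6 = 1, and the invariant factors of ∂_1 are all 1, so H_0 ≅ Z.
  H_1: rank ker ∂_1 − rank ∂_2 = (9 − 6) − 0 = 3, and there is no ∂_2, so H_1 ≅ Z^3.

As a check, the Euler characteristic is 7 − 9 = -2, which agrees with 1 − 3 = -2.
(K is a triangulation of a wedge of 3 circles.)

H_0 = Z,  H_1 = Z^3.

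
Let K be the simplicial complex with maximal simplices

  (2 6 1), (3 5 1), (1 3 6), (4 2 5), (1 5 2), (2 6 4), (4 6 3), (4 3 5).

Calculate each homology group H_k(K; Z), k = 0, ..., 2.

H_0 = Z,  H_1 = 0,  H_2 = Z.

We work with the vertex ordering 1 < 2 < 3 < 4 < 5 < 6. The simplices of K, each written with vertices in increasing order, are:

  0-simplices (6): [1], [2], [3], [4], [5], [6]
  1-simplices (12): [1,2], [1,3], [1,5], [1,6], [2,4], [2,5], [2,6], [3,4], [3,5], [3,6], [4,5], [4,6]
  2-simplices (8): [1,2,5], [1,2,6], [1,3,5], [1,3,6], [2,4,5], [2,4,6], [3,4,5], [3,4,6]

Hence C_0 ≅ Z^6, C_1 ≅ Z^12, C_2 ≅ Z^8.

The boundary map ∂_1: C_1 → C_0 sends each edge [p,q] (with p < q) to q − p.
As a 6×12 matrix over Z this has rank 5, with invariant factors (1,1,1,1,1).

Boundary ∂_2: C_2 → C_1 acts by ∂[p,q,r] = [q,r] − [p,r] + [p,q]. For instance
  ∂[2,4,6] = [4,6] − [2,6] + [2,4],
  ∂[1,3,6] = [3,6] − [1,6] + [1,3].
This gives a 12×8 integer matrix of rank 7; reducing to Smith normal form yields diagonal entries (1,1,1,1,1,1,1).

Computing H_k = (kernel of ∂_k) / (image of ∂_{k+1}):

  H_0: rank C_0 − rank ∂_1 = 6 − 5 = 1, and the invariant factors of ∂_1 are all 1, so H_0 = Z.
  H_1: rank ker ∂_1 − rank ∂_2 = (12 − 5) − 7 = 0, and the invariant factors of ∂_2 are all 1, so H_1 = 0.
  H_2: rank ker ∂_2 − rank ∂_3 = (8 − 7) − 0 = 1, and there is no ∂_3, so H_2 = Z.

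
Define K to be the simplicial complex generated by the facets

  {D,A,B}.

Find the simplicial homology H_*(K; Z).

H_0 ≅ Z,  H_1 = 0,  H_2 = 0.

We work with the vertex ordering A < B < D. The simplices of K, each written with vertices in increasing order, are:

  0-simplices (3): A, B, D
  1-simplices (3): AB, AD, BD
  2-simplices (1): ABD

so the chain groups are C_0 ≅ Z^3, C_1 ≅ Z^3, C_2 ≅ Z^1.

The boundary map ∂_1: C_1 → C_0 is given by ∂[p,q] = [q] − [p]. For instance
  ∂AD = D − A.
This gives a 3×3 integer matrix of rank 2; reducing to Smith normal form yields diagonal entries (1,1).

The boundary map ∂_2: C_2 → C_1 acts by ∂[p,q,r] = [q,r] − [p,r] + [p,q]. For instance
  ∂ABD = BD − AD + AB.
This gives a 3×1 integer matrix of rank 1; reducing to Smith normal form yields diagonal entries (1).

Now H_k = ker ∂_k / im ∂_{k+1}, so:

  H_0: rank C_0 − rank ∂_1 = 3 − 2 = 1, and the invariant factors of ∂_1 are all 1, so H_0 = Z.
  H_1: rank ker ∂_1 − rank ∂_2 = (3 − 2) − 1 = 0, and the invariant factors of ∂_2 are all 1, so H_1 = 0.
  H_2: rank ker ∂_2 − rank ∂_3 = (1 − 1) − 0 = 0, and there is no ∂_3, so H_2 = 0.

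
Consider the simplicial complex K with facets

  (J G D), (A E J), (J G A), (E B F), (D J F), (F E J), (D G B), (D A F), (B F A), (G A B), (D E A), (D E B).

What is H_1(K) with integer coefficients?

Fix the vertex order A < B < D < E < F < G < J and write every simplex with vertices in increasing order. Then dim K = 2 and the simplices of K are:

  0-simplices (7): A, B, D, E, F, G, J
  1-simplices (18): AB, AD, AE, AF, AG, AJ, BD, BE, BF, BG, DE, DF, DG, DJ, EF, EJ, FJ, GJ
  2-simplices (12): ABF, ABG, ADE, ADF, AEJ, AGJ, BDE, BDG, BEF, DFJ, DGJ, EFJ

so the chain groups are C_0 ≅ Z^7, C_1 ≅ Z^18, C_2 ≅ Z^12.

Boundary ∂_1: C_1 → C_0 maps an edge to its endpoints' difference, ∂[p,q] = q − p. For instance
  ∂AG = G − A.
As a 7×18 matrix over Z this has rank 6, with invariant factors (1,1,1,1,1,1).

The boundary map ∂_2: C_2 → C_1 acts by ∂[p,q,r] = [q,r] − [p,r] + [p,q]. For instance
  ∂AEJ = EJ − AJ + AE,
  ∂ADF = DF − AF + AD.
The 18×12 boundary matrix has rank 12 and Smith normal form diag(1,1,1,1,1,1,1,1,1,1,1,2).

Reading off H_k = ker ∂_k / im ∂_{k+1}:

  H_1: rank ker ∂_1 − rank ∂_2 = (18 − 6) − 12 = 0, and ∂_2 has invariant factor 2 > 1, so H_1 ≅ Z/2.

(K is a triangulation of the real projective plane RP^2.)

H_1 = Z/2.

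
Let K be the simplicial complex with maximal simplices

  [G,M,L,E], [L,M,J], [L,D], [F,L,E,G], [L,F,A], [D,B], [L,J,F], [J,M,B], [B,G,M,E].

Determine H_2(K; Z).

H_2 = 0.

We work with the vertex ordering A < B < D < E < F < G < J < L < M. The simplices of K, each written with vertices in increasing order, are:

  0-simplices (9): A, B, D, E, F, G, J, L, M
  1-simplices (20): AF, AL, BD, BE, BG, BJ, BM, DL, EF, EG, EL, EM, FG, FJ, FL, GL, GM, JL, JM, LM
  2-simplices (14): AFL, BEG, BEM, BGM, BJM, EFG, EFL, EGL, EGM, ELM, FGL, FJL, GLM, JLM
  3-simplices (3): BEGM, EFGL, EGLM

so the chain groups are C_0 ≅ Z^9, C_1 ≅ Z^20, C_2 ≅ Z^14, C_3 ≅ Z^3.

Boundary ∂_1: C_1 → C_0 maps an edge to its endpoints' difference, ∂[p,q] = q − p. For instance
  ∂BD = D − B.
The 9×20 boundary matrix has rank 8 and Smith normal form diag(1,1,1,1,1,1,1,1).

Boundary ∂_2: C_2 → C_1 acts by ∂[p,q,r] = [q,r] − [p,r] + [p,q]. For instance
  ∂BJM = JM − BM + BJ,
  ∂BEG = EG − BG + BE.
The resulting 20×14 matrix has rank 11, and its Smith normal form has invariant factors (1,1,1,1,1,1,1,1,1,1,1).

Boundary ∂_3: C_3 → C_2 sends each 3-simplex σ to the alternating sum Σ_i (−1)^i (σ with its i-th vertex removed). For instance
  ∂BEGM = EGM − BGM + BEM − BEG,
  ∂EGLM = GLM − ELM + EGM − EGL.
As a 14×3 matrix over Z this has rank 3, with invariant factors (1,1,1).

From H_k ≅ ker(∂_k) / im(∂_{k+1}) we obtain:

  H_2: rank ker ∂_2 − rank ∂_3 = (14 − 11) − 3 = 0, and the invariant factors of ∂_3 are all 1, so H_2 = 0.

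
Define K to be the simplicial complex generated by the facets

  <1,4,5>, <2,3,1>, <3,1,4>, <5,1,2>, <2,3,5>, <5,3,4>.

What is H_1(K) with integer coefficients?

We work with the vertex ordering 1 < 2 < 3 < 4 < 5. The simplices of K, each written with vertices in increasing order, are:

  0-simplices (5): [1], [2], [3], [4], [5]
  1-simplices (9): [1,2], [1,3], [1,4], [1,5], [2,3], [2,5], [3,4], [3,5], [4,5]
  2-simplices (6): [1,2,3], [1,2,5], [1,3,4], [1,4,5], [2,3,5], [3,4,5]

giving chain groups C_0 ≅ Z^5, C_1 ≅ Z^9, C_2 ≅ Z^6.

∂_1: C_1 → C_0 is given by ∂[p,q] = [q] − [p].
As a 5×9 matrix over Z this has rank 4, with invariant factors (1,1,1,1).

The boundary map ∂_2: C_2 → C_1 maps a triangle to the signed sum of its edges. For instance
  ∂[2,3,5] = [3,5] − [2,5] + [2,3],
  ∂[3,4,5] = [4,5] − [3,5] + [3,4].
The 9×6 boundary matrix has rank 5 and Smith normal form diag(1,1,1,1,1).

Computing H_k = (kernel of ∂_k) / (image of ∂_{k+1}):

  H_1: rank ker ∂_1 − rank ∂_2 = (9 − 4) − 5 = 0, and the invariant factors of ∂_2 are all 1, so H_1 = 0.

(K is a triangulation of the 2-sphere S^2.)

H_1 ≅ 0.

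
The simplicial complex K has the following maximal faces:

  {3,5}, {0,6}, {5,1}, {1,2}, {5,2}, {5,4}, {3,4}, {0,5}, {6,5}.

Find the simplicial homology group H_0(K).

We work with the vertex ordering 0 < 1 < 2 < 3 < 4 < 5 < 6. The simplices of K, each written with vertices in increasing order, are:

  0-simplices (7): [0], [1], [2], [3], [4], [5], [6]
  1-simplices (9): [0,5], [0,6], [1,2], [1,5], [2,5], [3,4], [3,5], [4,5], [5,6]

so the chain groups are C_0 ≅ Z^7, C_1 ≅ Z^9.

Boundary ∂_1: C_1 → C_0 sends each edge [p,q] (with p < q) to q − p. For instance
  ∂[3,4] = [4] − [3].
As a 7×9 matrix over Z this has rank 6, with invariant factors (1,1,1,1,1,1).

From H_k ≅ ker(∂_k) / im(∂_{k+1}) we obtain:

  H_0: rank C_0 − rank ∂_1 = 7 − 6 = 1, and the invariant factors of ∂_1 are all 1, so H_0 = Z.

(K is a triangulation of a wedge of 3 circles.)

H_0 = Z.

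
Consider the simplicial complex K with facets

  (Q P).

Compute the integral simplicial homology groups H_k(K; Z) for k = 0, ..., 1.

We work with the vertex ordering P < Q. The simplices of K, each written with vertices in increasing order, are:

  0-simplices (2): P, Q
  1-simplices (1): PQ

so the chain groups are C_0 ≅ Z^2, C_1 ≅ Z^1.

∂_1: C_1 → C_0 is given by ∂[p,q] = [q] − [p].
This gives a 2×1 integer matrix of rank 1; reducing to Smith normal form yields diagonal entries (1).

Now H_k = ker ∂_k / im ∂_{k+1}, so:

  H_0: rank C_0 − rank ∂_1 = 2 − 1 = 1, and the invariant factors of ∂_1 are all 1, so H_0 ≅ Z.
  H_1: rank ker ∂_1 − rank ∂_2 = (1 − 1) − 0 = 0, and there is no ∂_2, so H_1 ≅ 0.

H_0 = Z,  H_1 = 0.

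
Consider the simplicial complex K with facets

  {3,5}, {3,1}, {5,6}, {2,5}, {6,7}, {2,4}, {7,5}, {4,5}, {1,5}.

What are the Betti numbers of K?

b_0 = 1, b_1 = 3.

Order the vertices as 1 < 2 < 3 < 4 < 5 < 6 < 7. Listing each simplex with vertices in this order, K has dimension 1 with simplices:

  0-simplices (7): [1], [2], [3], [4], [5], [6], [7]
  1-simplices (9): [1,3], [1,5], [2,4], [2,5], [3,5], [4,5], [5,6], [5,7], [6,7]

Hence C_0 ≅ Z^7, C_1 ≅ Z^9.

The boundary map ∂_1: C_1 → C_0 sends each edge [p,q] (with p < q) to q − p. For instance
  ∂[5,6] = [6] − [5].
The resulting 7×9 matrix has rank 6, and its Smith normal form has invariant factors (1,1,1,1,1,1).

Reading off H_k = ker ∂_k / im ∂_{k+1}:

  H_0: rank C_0 − rank ∂_1 = 7 − 6 = 1, and the invariant factors of ∂_1 are all 1, so H_0 ≅ Z.
  H_1: rank ker ∂_1 − rank ∂_2 = (9 − 6) − 0 = 3, and there is no ∂_2, so H_1 ≅ Z^3.

Hence the Betti numbers are b_0 = 1, b_1 = 3.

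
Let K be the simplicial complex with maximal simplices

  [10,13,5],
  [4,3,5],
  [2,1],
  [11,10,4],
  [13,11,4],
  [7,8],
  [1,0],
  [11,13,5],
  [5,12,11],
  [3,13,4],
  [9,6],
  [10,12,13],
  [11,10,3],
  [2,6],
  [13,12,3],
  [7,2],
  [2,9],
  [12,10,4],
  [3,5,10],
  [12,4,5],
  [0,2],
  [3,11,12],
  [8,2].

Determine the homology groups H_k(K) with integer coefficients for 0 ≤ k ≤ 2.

Fix the vertex order 0 < 1 < 2 < 3 < 4 < 5 < 6 < 7 < 8 < 9 < 10 < 11 < 12 < 13 and write every simplex with vertices in increasing order. Then dim K = 2 and the simplices of K are:

  0-simplices (14): [0], [1], [2], [3], [4], [5], [6], [7], [8], [9], [10], [11], [12], [13]
  1-simplices (30): (30 of them)
  2-simplices (14): [3,4,5], [3,4,13], [3,5,10], [3,10,11], [3,11,12], [3,12,13], [4,5,12], [4,10,11], [4,10,12], [4,11,13], [5,10,13], [5,11,12], [5,11,13], [10,12,13]

giving chain groups C_0 ≅ Z^14, C_1 ≅ Z^30, C_2 ≅ Z^14.

∂_1: C_1 → C_0 is given by ∂[p,q] = [q] − [p].
This gives a 14×30 integer matrix of rank 12; reducing to Smith normal form yields diagonal entries (1,1,1,1,1,1,1,1,1,1,1,1).

The boundary map ∂_2: C_2 → C_1 acts by ∂[p,q,r] = [q,r] − [p,r] + [p,q]. For instance
  ∂[5,11,12] = [11,12] − [5,12] + [5,11],
  ∂[3,12,13] = [12,13] − [3,13] + [3,12].
This gives a 30×14 integer matrix of rank 13; reducing to Smith normal form yields diagonal entries (1,1,1,1,1,1,1,1,1,1,1,1,1).

From H_k ≅ ker(∂_k) / im(∂_{k+1}) we obtain:

  H_0: rank C_0 − rank ∂_1 = 14 − 12 = 2, and the invariant factors of ∂_1 are all 1, so H_0 ≅ Z^2.
  H_1: rank ker ∂_1 − rank ∂_2 = (30 − 12) − 13 = 5, and the invariant factors of ∂_2 are all 1, so H_1 ≅ Z^5.
  H_2: rank ker ∂_2 − rank ∂_3 = (14 − 13) − 0 = 1, and there is no ∂_3, so H_2 ≅ Z.

As a check, the Euler characteristic is 14 − 30 + 14 = -2, which agrees with 2 − 5 + 1 = -2.

H_0 = Z^2,  H_1 = Z^5,  H_2 = Z.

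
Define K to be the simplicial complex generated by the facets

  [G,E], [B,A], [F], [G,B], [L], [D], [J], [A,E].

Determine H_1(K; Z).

Order the vertices as A < B < D < E < F < G < J < L. Listing each simplex with vertices in this order, K has dimension 1 with simplices:

  0-simplices (8): A, B, D, E, F, G, J, L
  1-simplices (4): AB, AE, BG, EG

Hence C_0 ≅ Z^8, C_1 ≅ Z^4.

Boundary ∂_1: C_1 → C_0 is given by ∂[p,q] = [q] − [p]. For instance
  ∂EG = G − E.
This gives a 8×4 integer matrix of rank 3; reducing to Smith normal form yields diagonal entries (1,1,1).

Now H_k = ker ∂_k / im ∂_{k+1}, so:

  H_1: rank ker ∂_1 − rank ∂_2 = (4 − 3) − 0 = 1, and there is no ∂_2, so H_1 = Z.

(K is a triangulation of the disjoint union of the circle S^1 and a set of 4 points.)

H_1 = Z.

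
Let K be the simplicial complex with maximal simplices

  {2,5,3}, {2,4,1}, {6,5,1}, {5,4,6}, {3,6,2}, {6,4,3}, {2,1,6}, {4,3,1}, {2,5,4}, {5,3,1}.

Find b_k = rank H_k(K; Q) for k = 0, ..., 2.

b_0 = 1, b_1 = 0, b_2 = 0.

Take the total order 1 < 2 < 3 < 4 < 5 < 6 on the vertex set. Then K (dimension 2) consists of the simplices:

  0-simplices (6): [1], [2], [3], [4], [5], [6]
  1-simplices (15): [1,2], [1,3], [1,4], [1,5], [1,6], [2,3], [2,4], [2,5], [2,6], [3,4], [3,5], [3,6], [4,5], [4,6], [5,6]
  2-simplices (10): [1,2,4], [1,2,6], [1,3,4], [1,3,5], [1,5,6], [2,3,5], [2,3,6], [2,4,5], [3,4,6], [4,5,6]

giving chain groups C_0 ≅ Z^6, C_1 ≅ Z^15, C_2 ≅ Z^10.

Boundary ∂_1: C_1 → C_0 sends each edge [p,q] (with p < q) to q − p. For instance
  ∂[4,5] = [5] − [4].
This gives a 6×15 integer matrix of rank 5; reducing to Smith normal form yields diagonal entries (1,1,1,1,1).

Boundary ∂_2: C_2 → C_1 acts by ∂[p,q,r] = [q,r] − [p,r] + [p,q]. For instance
  ∂[1,5,6] = [5,6] − [1,6] + [1,5],
  ∂[1,2,4] = [2,4] − [1,4] + [1,2].
The 15×10 boundary matrix has rank 10 and Smith normal form diag(1,1,1,1,1,1,1,1,1,2).

Computing H_k = (kernel of ∂_k) / (image of ∂_{k+1}):

  H_0: rank C_0 − rank ∂_1 = 6 − 5 = 1, and the invariant factors of ∂_1 are all 1, so H_0 = Z.
  H_1: rank ker ∂_1 − rank ∂_2 = (15 − 5) − 10 = 0, and ∂_2 has invariant factor 2 > 1, so H_1 = Z/2Z.
  H_2: rank ker ∂_2 − rank ∂_3 = (10 − 10) − 0 = 0, and there is no ∂_3, so H_2 = 0.

(K is a triangulation of the real projective plane RP^2.)

Hence the Betti numbers are b_0 = 1, b_1 = 0, b_2 = 0.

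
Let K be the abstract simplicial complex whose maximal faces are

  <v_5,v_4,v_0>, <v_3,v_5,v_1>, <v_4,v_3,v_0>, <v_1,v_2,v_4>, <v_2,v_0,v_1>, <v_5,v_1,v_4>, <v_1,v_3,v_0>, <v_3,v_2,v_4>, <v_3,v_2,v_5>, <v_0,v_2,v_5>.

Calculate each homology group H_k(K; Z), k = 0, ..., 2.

We work with the vertex ordering v_0 < v_1 < v_2 < v_3 < v_4 < v_5. The simplices of K, each written with vertices in increasing order, are:

  0-simplices (6): [v_0], [v_1], [v_2], [v_3], [v_4], [v_5]
  1-simplices (15): (15 of them)
  2-simplices (10): [v_0,v_1,v_2], [v_0,v_1,v_3], [v_0,v_2,v_5], [v_0,v_3,v_4], [v_0,v_4,v_5], [v_1,v_2,v_4], [v_1,v_3,v_5], [v_1,v_4,v_5], [v_2,v_3,v_4], [v_2,v_3,v_5]

so the chain groups are C_0 ≅ Z^6, C_1 ≅ Z^15, C_2 ≅ Z^10.

The boundary map ∂_1: C_1 → C_0 maps an edge to its endpoints' difference, ∂[p,q] = q − p.
The resulting 6×15 matrix has rank 5, and its Smith normal form has invariant factors (1,1,1,1,1).

Boundary ∂_2: C_2 → C_1 maps a triangle to the signed sum of its edges. For instance
  ∂[v_1,v_4,v_5] = [v_4,v_5] − [v_1,v_5] + [v_1,v_4],
  ∂[v_0,v_1,v_3] = [v_1,v_3] − [v_0,v_3] + [v_0,v_1].
As a 15×10 matrix over Z this has rank 10, with invariant factors (1,1,1,1,1,1,1,1,1,2).

Reading off H_k = ker ∂_k / im ∂_{k+1}:

  H_0: rank C_0 − rank ∂_1 = 6 − 5 = 1, and the invariant factors of ∂_1 are all 1, so H_0 = Z.
  H_1: rank ker ∂_1 − rank ∂_2 = (15 − 5) − 10 = 0, and ∂_2 has invariant factor 2 > 1, so H_1 = Z/2Z.
  H_2: rank ker ∂_2 − rank ∂_3 = (10 − 10) − 0 = 0, and there is no ∂_3, so H_2 = 0.

H_0 ≅ Z,  H_1 ≅ Z/2Z,  H_2 = 0.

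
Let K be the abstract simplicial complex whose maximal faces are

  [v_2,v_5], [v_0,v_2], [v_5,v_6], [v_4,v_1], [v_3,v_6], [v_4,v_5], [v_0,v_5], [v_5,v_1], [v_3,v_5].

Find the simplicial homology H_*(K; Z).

K has 7 vertices, 9 edges.
rank ∂_0 = 0, rank ∂_1 = 6 ⇒ b_0 = 7 − 0 − 6 = 1; all invariant factors of ∂_1 are 1 so no torsion. So H_0 ≅ Z.
rank ∂_1 = 6, rank ∂_2 = 0 ⇒ b_1 = 9 − 6 − 0 = 3. So H_1 ≅ Z^3.

H_0 ≅ Z,  H_1 ≅ Z^3.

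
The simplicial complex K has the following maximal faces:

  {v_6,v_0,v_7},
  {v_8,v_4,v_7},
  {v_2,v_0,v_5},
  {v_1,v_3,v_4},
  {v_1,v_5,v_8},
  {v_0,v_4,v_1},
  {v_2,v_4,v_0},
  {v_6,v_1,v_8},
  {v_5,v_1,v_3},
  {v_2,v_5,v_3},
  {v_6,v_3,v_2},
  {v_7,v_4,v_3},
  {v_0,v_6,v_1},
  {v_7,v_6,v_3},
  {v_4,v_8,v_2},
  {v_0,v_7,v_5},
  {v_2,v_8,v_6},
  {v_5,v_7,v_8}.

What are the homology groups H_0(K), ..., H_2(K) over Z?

Order the vertices as v_0 < v_1 < v_2 < v_3 < v_4 < v_5 < v_6 < v_7 < v_8. Listing each simplex with vertices in this order, K has dimension 2 with simplices:

  0-simplices (9): [v_0], [v_1], [v_2], [v_3], [v_4], [v_5], [v_6], [v_7], [v_8]
  1-simplices (27): (27 of them)
  2-simplices (18): (18 of them)

so the chain groups are C_0 ≅ Z^9, C_1 ≅ Z^27, C_2 ≅ Z^18.

The boundary map ∂_1: C_1 → C_0 is given by ∂[p,q] = [q] − [p]. For instance
  ∂[v_0,v_7] = [v_7] − [v_0].
This gives a 9×27 integer matrix of rank 8; reducing to Smith normal form yields diagonal entries (1,1,1,1,1,1,1,1).

Boundary ∂_2: C_2 → C_1 acts by ∂[p,q,r] = [q,r] − [p,r] + [p,q]. For instance
  ∂[v_1,v_6,v_8] = [v_6,v_8] − [v_1,v_8] + [v_1,v_6],
  ∂[v_1,v_5,v_8] = [v_5,v_8] − [v_1,v_8] + [v_1,v_5].
The resulting 27×18 matrix has rank 17, and its Smith normal form has invariant factors (1,1,1,1,1,1,1,1,1,1,1,1,1,1,1,1,1).

From H_k ≅ ker(∂_k) / im(∂_{k+1}) we obtain:

  H_0: rank C_0 − rank ∂_1 = 9 − 8 = 1, and the invariant factors of ∂_1 are all 1, so H_0 ≅ Z.
  H_1: rank ker ∂_1 − rank ∂_2 = (27 − 8) − 17 = 2, and the invariant factors of ∂_2 are all 1, so H_1 ≅ Z^2.
  H_2: rank ker ∂_2 − rank ∂_3 = (18 − 17) − 0 = 1, and there is no ∂_3, so H_2 ≅ Z.

H_0 ≅ Z,  H_1 ≅ Z^2,  H_2 ≅ Z.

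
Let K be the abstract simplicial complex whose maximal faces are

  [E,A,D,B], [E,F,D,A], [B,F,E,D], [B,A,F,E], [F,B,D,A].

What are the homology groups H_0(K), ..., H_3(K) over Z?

Order the vertices as A < B < D < E < F. Listing each simplex with vertices in this order, K has dimension 3 with simplices:

  0-simplices (5): A, B, D, E, F
  1-simplices (10): AB, AD, AE, AF, BD, BE, BF, DE, DF, EF
  2-simplices (10): ABD, ABE, ABF, ADE, ADF, AEF, BDE, BDF, BEF, DEF
  3-simplices (5): ABDE, ABDF, ABEF, ADEF, BDEF

giving chain groups C_0 ≅ Z^5, C_1 ≅ Z^10, C_2 ≅ Z^10, C_3 ≅ Z^5.

Boundary ∂_1: C_1 → C_0 is given by ∂[p,q] = [q] − [p]. For instance
  ∂AE = E − A.
The 5×10 boundary matrix has rank 4 and Smith normal form diag(1,1,1,1).

Boundary ∂_2: C_2 → C_1 maps a triangle to the signed sum of its edges. For instance
  ∂ADF = DF − AF + AD,
  ∂AEF = EF − AF + AE.
The 10×10 boundary matrix has rank 6 and Smith normal form diag(1,1,1,1,1,1).

∂_3: C_3 → C_2 sends each 3-simplex σ to the alternating sum Σ_i (−1)^i (σ with its i-th vertex removed). For instance
  ∂ABDE = BDE − ADE + ABE − ABD,
  ∂ADEF = DEF − AEF + ADF − ADE.
The 10×5 boundary matrix has rank 4 and Smith normal form diag(1,1,1,1).

Reading off H_k = ker ∂_k / im ∂_{k+1}:

  H_0: rank C_0 − rank ∂_1 = 5 − 4 = 1, and the invariant factors of ∂_1 are all 1, so H_0 = Z.
  H_1: rank ker ∂_1 − rank ∂_2 = (10 − 4) − 6 = 0, and the invariant factors of ∂_2 are all 1, so H_1 = 0.
  H_2: rank ker ∂_2 − rank ∂_3 = (10 − 6) − 4 = 0, and the invariant factors of ∂_3 are all 1, so H_2 = 0.
  H_3: rank ker ∂_3 − rank ∂_4 = (5 − 4) − 0 = 1, and there is no ∂_4, so H_3 = Z.

As a check, the Euler characteristic is 5 − 10 + 10 − 5 = 0, which agrees with 1 − 0 + 0 − 1 = 0.
(K is a triangulation of the 3-sphere S^3.)

H_0 = Z,  H_1 = 0,  H_2 = 0,  H_3 = Z.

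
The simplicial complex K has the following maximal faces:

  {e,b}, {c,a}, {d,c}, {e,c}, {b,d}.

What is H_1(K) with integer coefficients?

H_1 ≅ Z.

Fix the vertex order a < b < c < d < e and write every simplex with vertices in increasing order. Then dim K = 1 and the simplices of K are:

  0-simplices (5): a, b, c, d, e
  1-simplices (5): ac, bd, be, cd, ce

giving chain groups C_0 ≅ Z^5, C_1 ≅ Z^5.

∂_1: C_1 → C_0 is given by ∂[p,q] = [q] − [p]. For instance
  ∂bd = d − b.
This gives a 5×5 integer matrix of rank 4; reducing to Smith normal form yields diagonal entries (1,1,1,1).

Reading off H_k = ker ∂_k / im ∂_{k+1}:

  H_1: rank ker ∂_1 − rank ∂_2 = (5 − 4) − 0 = 1, and there is no ∂_2, so H_1 ≅ Z.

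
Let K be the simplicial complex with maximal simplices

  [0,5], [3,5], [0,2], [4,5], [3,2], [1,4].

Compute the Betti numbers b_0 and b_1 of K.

b_0 = 1, b_1 = 1.

Take the total order 0 < 1 < 2 < 3 < 4 < 5 on the vertex set. Then K (dimension 1) consists of the simplices:

  0-simplices (6): [0], [1], [2], [3], [4], [5]
  1-simplices (6): [0,2], [0,5], [1,4], [2,3], [3,5], [4,5]

giving chain groups C_0 ≅ Z^6, C_1 ≅ Z^6.

The boundary map ∂_1: C_1 → C_0 sends each edge [p,q] (with p < q) to q − p.
The 6×6 boundary matrix has rank 5 and Smith normal form diag(1,1,1,1,1).

From H_k ≅ ker(∂_k) / im(∂_{k+1}) we obtain:

  H_0: rank C_0 − rank ∂_1 = 6 − 5 = 1, and the invariant factors of ∂_1 are all 1, so H_0 ≅ Z.
  H_1: rank ker ∂_1 − rank ∂_2 = (6 − 5) − 0 = 1, and there is no ∂_2, so H_1 ≅ Z.

As a check, the Euler characteristic is 6 − 6 = 0, which agrees with 1 − 1 = 0.

Hence the Betti numbers are b_0 = 1, b_1 = 1.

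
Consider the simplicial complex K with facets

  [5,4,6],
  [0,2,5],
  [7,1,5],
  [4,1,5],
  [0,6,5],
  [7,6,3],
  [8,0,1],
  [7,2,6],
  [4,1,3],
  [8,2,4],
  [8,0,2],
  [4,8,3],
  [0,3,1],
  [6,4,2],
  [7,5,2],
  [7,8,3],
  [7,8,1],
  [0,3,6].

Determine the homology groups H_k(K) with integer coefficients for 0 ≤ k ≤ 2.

Fix the vertex order 0 < 1 < 2 < 3 < 4 < 5 < 6 < 7 < 8 and write every simplex with vertices in increasing order. Then dim K = 2 and the simplices of K are:

  0-simplices (9): [0], [1], [2], [3], [4], [5], [6], [7], [8]
  1-simplices (27): (27 of them)
  2-simplices (18): [0,1,3], [0,1,8], [0,2,5], [0,2,8], [0,3,6], [0,5,6], [1,3,4], [1,4,5], [1,5,7], [1,7,8], [2,4,6], [2,4,8], [2,5,7], [2,6,7], [3,4,8], [3,6,7], [3,7,8], [4,5,6]

giving chain groups C_0 ≅ Z^9, C_1 ≅ Z^27, C_2 ≅ Z^18.

∂_1: C_1 → C_0 is given by ∂[p,q] = [q] − [p]. For instance
  ∂[2,8] = [8] − [2].
The 9×27 boundary matrix has rank 8 and Smith normal form diag(1,1,1,1,1,1,1,1).

Boundary ∂_2: C_2 → C_1 sends each 2-simplex [p,q,r] to [q,r] − [p,r] + [p,q]. For instance
  ∂[1,7,8] = [7,8] − [1,8] + [1,7],
  ∂[3,7,8] = [7,8] − [3,8] + [3,7].
The resulting 27×18 matrix has rank 18, and its Smith normal form has invariant factors (1,1,1,1,1,1,1,1,1,1,1,1,1,1,1,1,1,2).

Now H_k = ker ∂_k / im ∂_{k+1}, so:

  H_0: rank C_0 − rank ∂_1 = 9 − 8 = 1, and the invariant factors of ∂_1 are all 1, so H_0 ≅ Z.
  H_1: rank ker ∂_1 − rank ∂_2 = (27 − 8) − 18 = 1, and ∂_2 has invariant factor 2 > 1, so H_1 ≅ Z ⊕ Z/2.
  H_2: rank ker ∂_2 − rank ∂_3 = (18 − 18) − 0 = 0, and there is no ∂_3, so H_2 ≅ 0.

(K is a triangulation of the Klein bottle.)

H_0 ≅ Z,  H_1 ≅ Z ⊕ Z/2,  H_2 = 0.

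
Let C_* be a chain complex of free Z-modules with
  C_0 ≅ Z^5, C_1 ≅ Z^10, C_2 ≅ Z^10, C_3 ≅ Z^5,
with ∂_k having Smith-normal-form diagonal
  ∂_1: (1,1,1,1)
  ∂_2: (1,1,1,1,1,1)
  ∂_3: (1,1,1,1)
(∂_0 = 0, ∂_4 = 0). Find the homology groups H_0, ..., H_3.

H_0 ≅ Z,  H_1 = 0,  H_2 = 0,  H_3 ≅ Z.

H_0: b_0 = 5 − 0 − 4 = 1; torsion from ∂_1 factors > 1: none. So H_0 ≅ Z.
H_1: b_1 = 10 − 4 − 6 = 0; torsion from ∂_2 factors > 1: none. So H_1 ≅ 0.
H_2: b_2 = 10 − 6 − 4 = 0; torsion from ∂_3 factors > 1: none. So H_2 ≅ 0.
H_3: b_3 = 5 − 4 − 0 = 1; torsion from ∂_4 factors > 1: none. So H_3 ≅ Z.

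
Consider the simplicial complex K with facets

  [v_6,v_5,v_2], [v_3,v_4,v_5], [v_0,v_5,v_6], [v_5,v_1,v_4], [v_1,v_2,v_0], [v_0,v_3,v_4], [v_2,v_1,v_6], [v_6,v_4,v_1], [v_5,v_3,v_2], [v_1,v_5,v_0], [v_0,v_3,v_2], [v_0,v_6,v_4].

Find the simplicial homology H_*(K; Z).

K has 7 vertices, 18 edges, 12 triangles.
rank ∂_0 = 0, rank ∂_1 = 6 ⇒ b_0 = 7 − 0 − 6 = 1; all invariant factors of ∂_1 are 1 so no torsion. So H_0 = Z.
rank ∂_1 = 6, rank ∂_2 = 12 ⇒ b_1 = 18 − 6 − 12 = 0; ∂_2 has invariant factor(s) [2] giving torsion. So H_1 = Z_2.
rank ∂_2 = 12, rank ∂_3 = 0 ⇒ b_2 = 12 − 12 − 0 = 0. So H_2 = 0.

H_0 ≅ Z,  H_1 ≅ Z_2,  H_2 = 0.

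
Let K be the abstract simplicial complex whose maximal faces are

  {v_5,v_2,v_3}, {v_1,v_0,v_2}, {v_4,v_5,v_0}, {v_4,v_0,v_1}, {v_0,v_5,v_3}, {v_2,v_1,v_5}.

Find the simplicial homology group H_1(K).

Take the total order v_0 < v_1 < v_2 < v_3 < v_4 < v_5 on the vertex set. Then K (dimension 2) consists of the simplices:

  0-simplices (6): [v_0], [v_1], [v_2], [v_3], [v_4], [v_5]
  1-simplices (12): [v_0,v_1], [v_0,v_2], [v_0,v_3], [v_0,v_4], [v_0,v_5], [v_1,v_2], [v_1,v_4], [v_1,v_5], [v_2,v_3], [v_2,v_5], [v_3,v_5], [v_4,v_5]
  2-simplices (6): [v_0,v_1,v_2], [v_0,v_1,v_4], [v_0,v_3,v_5], [v_0,v_4,v_5], [v_1,v_2,v_5], [v_2,v_3,v_5]

giving chain groups C_0 ≅ Z^6, C_1 ≅ Z^12, C_2 ≅ Z^6.

The boundary map ∂_1: C_1 → C_0 is given by ∂[p,q] = [q] − [p]. For instance
  ∂[v_1,v_4] = [v_4] − [v_1].
The resulting 6×12 matrix has rank 5, and its Smith normal form has invariant factors (1,1,1,1,1).

∂_2: C_2 → C_1 acts by ∂[p,q,r] = [q,r] − [p,r] + [p,q]. For instance
  ∂[v_0,v_3,v_5] = [v_3,v_5] − [v_0,v_5] + [v_0,v_3],
  ∂[v_2,v_3,v_5] = [v_3,v_5] − [v_2,v_5] + [v_2,v_3].
This gives a 12×6 integer matrix of rank 6; reducing to Smith normal form yields diagonal entries (1,1,1,1,1,1).

Now H_k = ker ∂_k / im ∂_{k+1}, so:

  H_1: rank ker ∂_1 − rank ∂_2 = (12 − 5) − 6 = 1, and the invariant factors of ∂_2 are all 1, so H_1 ≅ Z.

(K is a triangulation of the cylinder S^1 x I.)

H_1 = Z.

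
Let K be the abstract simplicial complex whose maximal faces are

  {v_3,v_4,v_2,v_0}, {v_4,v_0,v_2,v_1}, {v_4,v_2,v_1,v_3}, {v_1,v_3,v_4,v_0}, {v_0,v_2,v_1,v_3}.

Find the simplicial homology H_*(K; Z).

Take the total order v_0 < v_1 < v_2 < v_3 < v_4 on the vertex set. Then K (dimension 3) consists of the simplices:

  0-simplices (5): [v_0], [v_1], [v_2], [v_3], [v_4]
  1-simplices (10): [v_0,v_1], [v_0,v_2], [v_0,v_3], [v_0,v_4], [v_1,v_2], [v_1,v_3], [v_1,v_4], [v_2,v_3], [v_2,v_4], [v_3,v_4]
  2-simplices (10): [v_0,v_1,v_2], [v_0,v_1,v_3], [v_0,v_1,v_4], [v_0,v_2,v_3], [v_0,v_2,v_4], [v_0,v_3,v_4], [v_1,v_2,v_3], [v_1,v_2,v_4], [v_1,v_3,v_4], [v_2,v_3,v_4]
  3-simplices (5): [v_0,v_1,v_2,v_3], [v_0,v_1,v_2,v_4], [v_0,v_1,v_3,v_4], [v_0,v_2,v_3,v_4], [v_1,v_2,v_3,v_4]

giving chain groups C_0 ≅ Z^5, C_1 ≅ Z^10, C_2 ≅ Z^10, C_3 ≅ Z^5.

The boundary map ∂_1: C_1 → C_0 is given by ∂[p,q] = [q] − [p]. For instance
  ∂[v_1,v_2] = [v_2] − [v_1].
This gives a 5×10 integer matrix of rank 4; reducing to Smith normal form yields diagonal entries (1,1,1,1).

Boundary ∂_2: C_2 → C_1 acts by ∂[p,q,r] = [q,r] − [p,r] + [p,q]. For instance
  ∂[v_1,v_2,v_3] = [v_2,v_3] − [v_1,v_3] + [v_1,v_2],
  ∂[v_0,v_2,v_3] = [v_2,v_3] − [v_0,v_3] + [v_0,v_2].
This gives a 10×10 integer matrix of rank 6; reducing to Smith normal form yields diagonal entries (1,1,1,1,1,1).

∂_3: C_3 → C_2 sends each 3-simplex σ to the alternating sum Σ_i (−1)^i (σ with its i-th vertex removed). For instance
  ∂[v_0,v_1,v_2,v_4] = [v_1,v_2,v_4] − [v_0,v_2,v_4] + [v_0,v_1,v_4] − [v_0,v_1,v_2],
  ∂[v_0,v_1,v_2,v_3] = [v_1,v_2,v_3] − [v_0,v_2,v_3] + [v_0,v_1,v_3] − [v_0,v_1,v_2].
The 10×5 boundary matrix has rank 4 and Smith normal form diag(1,1,1,1).

Now H_k = ker ∂_k / im ∂_{k+1}, so:

  H_0: rank C_0 − rank ∂_1 = 5 − 4 = 1, and the invariant factors of ∂_1 are all 1, so H_0 ≅ Z.
  H_1: rank ker ∂_1 − rank ∂_2 = (10 − 4) − 6 = 0, and the invariant factors of ∂_2 are all 1, so H_1 ≅ 0.
  H_2: rank ker ∂_2 − rank ∂_3 = (10 − 6) − 4 = 0, and the invariant factors of ∂_3 are all 1, so H_2 ≅ 0.
  H_3: rank ker ∂_3 − rank ∂_4 = (5 − 4) − 0 = 1, and there is no ∂_4, so H_3 ≅ Z.

H_0 = Z,  H_1 = 0,  H_2 = 0,  H_3 = Z.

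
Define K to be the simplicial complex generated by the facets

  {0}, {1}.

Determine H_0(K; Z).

Order the vertices as 0 < 1. Listing each simplex with vertices in this order, K has dimension 0 with simplices:

  0-simplices (2): [0], [1]

Hence C_0 ≅ Z^2.

Reading off H_k = ker ∂_k / im ∂_{k+1}:

  H_0: rank C_0 − rank ∂_1 = 2 − 0 = 2, and there is no ∂_1, so H_0 ≅ Z^2.

H_0 ≅ Z^2.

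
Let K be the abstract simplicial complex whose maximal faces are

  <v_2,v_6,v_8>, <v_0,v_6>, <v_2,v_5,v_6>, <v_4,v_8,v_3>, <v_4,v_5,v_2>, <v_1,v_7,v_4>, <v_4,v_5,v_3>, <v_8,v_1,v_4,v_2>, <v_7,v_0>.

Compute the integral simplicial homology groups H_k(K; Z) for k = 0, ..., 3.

H_0 ≅ Z,  H_1 ≅ Z,  H_2 = 0,  H_3 = 0.

Take the total order v_0 < v_1 < v_2 < v_3 < v_4 < v_5 < v_6 < v_7 < v_8 on the vertex set. Then K (dimension 3) consists of the simplices:

  0-simplices (9): [v_0], [v_1], [v_2], [v_3], [v_4], [v_5], [v_6], [v_7], [v_8]
  1-simplices (18): (18 of them)
  2-simplices (10): [v_1,v_2,v_4], [v_1,v_2,v_8], [v_1,v_4,v_7], [v_1,v_4,v_8], [v_2,v_4,v_5], [v_2,v_4,v_8], [v_2,v_5,v_6], [v_2,v_6,v_8], [v_3,v_4,v_5], [v_3,v_4,v_8]
  3-simplices (1): [v_1,v_2,v_4,v_8]

giving chain groups C_0 ≅ Z^9, C_1 ≅ Z^18, C_2 ≅ Z^10, C_3 ≅ Z^1.

∂_1: C_1 → C_0 maps an edge to its endpoints' difference, ∂[p,q] = q − p.
As a 9×18 matrix over Z this has rank 8, with invariant factors (1,1,1,1,1,1,1,1).

Boundary ∂_2: C_2 → C_1 sends each 2-simplex [p,q,r] to [q,r] − [p,r] + [p,q]. For instance
  ∂[v_3,v_4,v_8] = [v_4,v_8] − [v_3,v_8] + [v_3,v_4],
  ∂[v_1,v_2,v_8] = [v_2,v_8] − [v_1,v_8] + [v_1,v_2].
The resulting 18×10 matrix has rank 9, and its Smith normal form has invariant factors (1,1,1,1,1,1,1,1,1).

The boundary map ∂_3: C_3 → C_2 sends each 3-simplex σ to the alternating sum Σ_i (−1)^i (σ with its i-th vertex removed). For instance
  ∂[v_1,v_2,v_4,v_8] = [v_2,v_4,v_8] − [v_1,v_4,v_8] + [v_1,v_2,v_8] − [v_1,v_2,v_4].
As a 10×1 matrix over Z this has rank 1, with invariant factors (1).

Reading off H_k = ker ∂_k / im ∂_{k+1}:

  H_0: rank C_0 − rank ∂_1 = 9 − 8 = 1, and the invariant factors of ∂_1 are all 1, so H_0 = Z.
  H_1: rank ker ∂_1 − rank ∂_2 = (18 − 8) − 9 = 1, and the invariant factors of ∂_2 are all 1, so H_1 = Z.
  H_2: rank ker ∂_2 − rank ∂_3 = (10 − 9) − 1 = 0, and the invariant factors of ∂_3 are all 1, so H_2 = 0.
  H_3: rank ker ∂_3 − rank ∂_4 = (1 − 1) − 0 = 0, and there is no ∂_4, so H_3 = 0.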